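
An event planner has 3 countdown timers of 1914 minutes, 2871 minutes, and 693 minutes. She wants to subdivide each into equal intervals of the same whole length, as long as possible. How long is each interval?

33 minutes

The interval must divide each timer length; the longest such is the gcd.
1914 = 2 × 3 × 11 × 29
2871 = 3^2 × 11 × 29
693 = 3^2 × 7 × 11
gcd(1914, 2871, 693) = 3 × 11 = 33.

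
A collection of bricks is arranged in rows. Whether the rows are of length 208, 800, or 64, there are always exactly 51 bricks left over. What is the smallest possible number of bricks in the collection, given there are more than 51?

20851

N − 51 must be a common multiple of 208, 800, and 64.
208 = 2^4 × 13
800 = 2^5 × 5^2
64 = 2^6
LCM(208, 800, 64) = 2^6 × 5^2 × 13 = 20800.
Smallest N > 51 is LCM + 51 = 20800 + 51 = 20851.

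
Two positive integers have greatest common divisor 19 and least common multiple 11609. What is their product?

220571

For any two positive integers, gcd × lcm = product = 19 × 11609 = 220571.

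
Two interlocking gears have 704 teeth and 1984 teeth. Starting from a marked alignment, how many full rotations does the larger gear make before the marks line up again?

The first common completion time is the LCM of the periods.
704 = 2^6 × 11
1984 = 2^6 × 31
LCM(704, 1984) = 2^6 × 11 × 31 = 21824.
Rotations for period 1984: 21824 / 1984 = 11.

11 rotations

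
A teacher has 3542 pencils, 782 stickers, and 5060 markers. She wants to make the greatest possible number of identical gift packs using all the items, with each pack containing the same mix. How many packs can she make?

46 packs

The pack count must divide each quantity, so the greatest is gcd(3542, 782, 5060).
3542 = 2 × 7 × 11 × 23
782 = 2 × 17 × 23
5060 = 2^2 × 5 × 11 × 23
gcd(3542, 782, 5060) = 2 × 23 = 46.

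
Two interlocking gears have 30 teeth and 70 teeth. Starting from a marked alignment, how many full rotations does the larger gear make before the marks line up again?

3 rotations

All finish a whole number of cycles simultaneously at t = LCM of the periods.
30 = 2 × 3 × 5
70 = 2 × 5 × 7
LCM(30, 70) = 2 × 3 × 5 × 7 = 210.
Rotations for period 70: 210 / 70 = 3.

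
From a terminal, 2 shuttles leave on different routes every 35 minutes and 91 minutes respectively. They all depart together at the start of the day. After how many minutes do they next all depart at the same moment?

They coincide at every common multiple of the periods; the first is the LCM.
35 = 5 × 7
91 = 7 × 13
LCM(35, 91) = 5 × 7 × 13 = 455.

455 minutes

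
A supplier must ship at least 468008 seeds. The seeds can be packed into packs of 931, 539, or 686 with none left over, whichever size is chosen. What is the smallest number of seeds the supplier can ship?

573496

The number of seeds must be a common multiple of 931, 539, and 686, so a multiple of their LCM.
931 = 7^2 × 19
539 = 7^2 × 11
686 = 2 × 7^3
LCM(931, 539, 686) = 2 × 7^3 × 11 × 19 = 143374.
Smallest multiple of 143374 that is ≥ 468008: ⌈468008/143374⌉ × 143374 = 4 × 143374 = 573496.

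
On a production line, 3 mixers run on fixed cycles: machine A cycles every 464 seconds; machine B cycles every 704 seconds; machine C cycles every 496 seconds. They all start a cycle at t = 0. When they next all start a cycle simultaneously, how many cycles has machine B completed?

The first common completion time is the LCM of the periods.
464 = 2^4 × 29
704 = 2^6 × 11
496 = 2^4 × 31
LCM(464, 704, 496) = 2^6 × 11 × 29 × 31 = 632896.
Cycles for period 704: 632896 / 704 = 899.

899 cycles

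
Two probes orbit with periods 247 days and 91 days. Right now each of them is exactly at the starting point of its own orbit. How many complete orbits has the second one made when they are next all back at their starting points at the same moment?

19 orbits

All finish a whole number of cycles simultaneously at t = LCM of the periods.
247 = 13 × 19
91 = 7 × 13
LCM(247, 91) = 7 × 13 × 19 = 1729.
Orbits for period 91: 1729 / 91 = 19.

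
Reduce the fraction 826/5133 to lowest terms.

14/87

826 = 2 × 7 × 59
5133 = 3 × 29 × 59
gcd(826, 5133) = 59.
Divide numerator and denominator by 59: 826/5133 = 14/87.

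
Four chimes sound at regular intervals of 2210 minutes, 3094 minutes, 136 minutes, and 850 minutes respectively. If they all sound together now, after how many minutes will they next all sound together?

They coincide at every common multiple of the periods; the first is the LCM.
2210 = 2 × 5 × 13 × 17
3094 = 2 × 7 × 13 × 17
136 = 2^3 × 17
850 = 2 × 5^2 × 17
LCM(2210, 3094, 136, 850) = 2^3 × 5^2 × 7 × 13 × 17 = 309400.

309400 minutes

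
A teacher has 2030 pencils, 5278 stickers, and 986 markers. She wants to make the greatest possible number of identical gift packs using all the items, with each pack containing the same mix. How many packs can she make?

The pack count must divide each quantity, so the greatest is gcd(2030, 5278, 986).
2030 = 2 × 5 × 7 × 29
5278 = 2 × 7 × 13 × 29
986 = 2 × 17 × 29
gcd(2030, 5278, 986) = 2 × 29 = 58.

58 packs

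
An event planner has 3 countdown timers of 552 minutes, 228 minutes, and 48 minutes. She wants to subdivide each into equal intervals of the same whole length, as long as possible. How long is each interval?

12 minutes

The interval must divide each timer length; the longest such is the gcd.
552 = 2^3 × 3 × 23
228 = 2^2 × 3 × 19
48 = 2^4 × 3
gcd(552, 228, 48) = 2^2 × 3 = 12.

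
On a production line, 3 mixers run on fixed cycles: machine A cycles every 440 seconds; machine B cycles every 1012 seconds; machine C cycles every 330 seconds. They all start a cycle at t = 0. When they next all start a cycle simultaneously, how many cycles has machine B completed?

All finish a whole number of cycles simultaneously at t = LCM of the periods.
440 = 2^3 × 5 × 11
1012 = 2^2 × 11 × 23
330 = 2 × 3 × 5 × 11
LCM(440, 1012, 330) = 2^3 × 3 × 5 × 11 × 23 = 30360.
Cycles for period 1012: 30360 / 1012 = 30.

30 cycles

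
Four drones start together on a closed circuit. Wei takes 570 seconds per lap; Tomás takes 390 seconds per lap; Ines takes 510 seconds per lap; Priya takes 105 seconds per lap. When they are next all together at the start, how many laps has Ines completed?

1729 laps

They are all back at their starting positions together after one LCM of the periods.
570 = 2 × 3 × 5 × 19
390 = 2 × 3 × 5 × 13
510 = 2 × 3 × 5 × 17
105 = 3 × 5 × 7
LCM(570, 390, 510, 105) = 2 × 3 × 5 × 7 × 13 × 17 × 19 = 881790.
Laps for period 510: 881790 / 510 = 1729.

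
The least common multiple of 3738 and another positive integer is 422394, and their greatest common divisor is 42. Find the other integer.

4746

gcd × lcm = product of the two integers, so the other integer is (42 × 422394) / 3738 = 4746.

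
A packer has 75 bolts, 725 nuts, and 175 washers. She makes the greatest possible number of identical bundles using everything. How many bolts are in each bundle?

3

Number of bundles = gcd(75, 725, 175).
75 = 3 × 5^2
725 = 5^2 × 29
175 = 5^2 × 7
gcd(75, 725, 175) = 5^2 = 25.
bolts per bundle = 75 / 25 = 3.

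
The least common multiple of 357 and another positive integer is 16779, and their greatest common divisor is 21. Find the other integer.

987

gcd × lcm = product of the two integers, so the other integer is (21 × 16779) / 357 = 987.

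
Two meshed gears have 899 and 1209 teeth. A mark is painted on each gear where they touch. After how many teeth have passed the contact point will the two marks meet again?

We need the least common multiple of the intervals.
899 = 29 × 31
1209 = 3 × 13 × 31
LCM(899, 1209) = 3 × 13 × 29 × 31 = 35061.

35061 teeth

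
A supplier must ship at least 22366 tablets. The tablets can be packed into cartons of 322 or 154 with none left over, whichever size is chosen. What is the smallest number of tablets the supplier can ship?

The number of tablets must be a common multiple of 322 and 154, so a multiple of their LCM.
322 = 2 × 7 × 23
154 = 2 × 7 × 11
LCM(322, 154) = 2 × 7 × 11 × 23 = 3542.
Smallest multiple of 3542 that is ≥ 22366: ⌈22366/3542⌉ × 3542 = 7 × 3542 = 24794.

24794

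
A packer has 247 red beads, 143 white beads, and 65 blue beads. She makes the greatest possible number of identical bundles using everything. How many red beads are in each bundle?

19

Number of bundles = gcd(247, 143, 65).
247 = 13 × 19
143 = 11 × 13
65 = 5 × 13
gcd(247, 143, 65) = 13.
red beads per bundle = 247 / 13 = 19.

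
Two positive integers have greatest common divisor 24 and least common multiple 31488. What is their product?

For any two positive integers, gcd × lcm = product = 24 × 31488 = 755712.

755712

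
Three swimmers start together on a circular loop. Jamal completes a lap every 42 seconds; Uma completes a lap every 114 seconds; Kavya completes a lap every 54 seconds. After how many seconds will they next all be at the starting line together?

The first simultaneous occurrence is after LCM of the individual periods.
42 = 2 × 3 × 7
114 = 2 × 3 × 19
54 = 2 × 3^3
LCM(42, 114, 54) = 2 × 3^3 × 7 × 19 = 7182.

7182 seconds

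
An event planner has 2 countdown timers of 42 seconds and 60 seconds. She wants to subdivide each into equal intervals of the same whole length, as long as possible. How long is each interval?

6 seconds

The interval must divide each timer length; the longest such is the gcd.
42 = 2 × 3 × 7
60 = 2^2 × 3 × 5
gcd(42, 60) = 2 × 3 = 6.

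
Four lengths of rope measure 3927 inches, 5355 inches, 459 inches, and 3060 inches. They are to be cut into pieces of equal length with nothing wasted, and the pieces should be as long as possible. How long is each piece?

Each piece length must divide every original length, so the longest possible is gcd(3927, 5355, 459, 3060).
3927 = 3 × 7 × 11 × 17
5355 = 3^2 × 5 × 7 × 17
459 = 3^3 × 17
3060 = 2^2 × 3^2 × 5 × 17
gcd(3927, 5355, 459, 3060) = 3 × 17 = 51.

51 inches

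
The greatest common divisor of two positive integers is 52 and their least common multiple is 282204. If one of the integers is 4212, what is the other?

For two integers, gcd × lcm = product, so the other is (52 × 282204) / 4212 = 14674608 / 4212 = 3484.

3484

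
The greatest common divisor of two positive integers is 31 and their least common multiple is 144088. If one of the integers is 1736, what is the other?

2573

For two integers, gcd × lcm = product, so the other is (31 × 144088) / 1736 = 4466728 / 1736 = 2573.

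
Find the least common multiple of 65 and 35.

455

65 = 5 × 13
35 = 5 × 7
LCM(65, 35) = 5 × 7 × 13 = 455.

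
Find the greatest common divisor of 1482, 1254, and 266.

38

1482 = 2 × 3 × 13 × 19
1254 = 2 × 3 × 11 × 19
266 = 2 × 7 × 19
gcd(1482, 1254, 266) = 2 × 19 = 38.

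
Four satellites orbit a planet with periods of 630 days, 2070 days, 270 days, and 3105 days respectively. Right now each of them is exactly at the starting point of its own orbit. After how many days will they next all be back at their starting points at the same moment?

They coincide at every common multiple of the periods; the first is the LCM.
630 = 2 × 3^2 × 5 × 7
2070 = 2 × 3^2 × 5 × 23
270 = 2 × 3^3 × 5
3105 = 3^3 × 5 × 23
LCM(630, 2070, 270, 3105) = 2 × 3^3 × 5 × 7 × 23 = 43470.

43470 days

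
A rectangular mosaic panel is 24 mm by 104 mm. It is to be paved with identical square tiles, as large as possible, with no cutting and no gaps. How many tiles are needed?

39

Tile side = gcd(24, 104).
24 = 2^3 × 3
104 = 2^3 × 13
gcd(24, 104) = 2^3 = 8.
Tiles: (24/8) × (104/8) = 3 × 13 = 39.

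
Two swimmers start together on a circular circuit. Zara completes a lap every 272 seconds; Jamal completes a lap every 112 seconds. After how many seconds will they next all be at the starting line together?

They coincide at every common multiple of the periods; the first is the LCM.
272 = 2^4 × 17
112 = 2^4 × 7
LCM(272, 112) = 2^4 × 7 × 17 = 1904.

1904 seconds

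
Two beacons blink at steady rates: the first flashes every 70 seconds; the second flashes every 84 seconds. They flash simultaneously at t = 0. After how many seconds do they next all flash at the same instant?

They coincide at every common multiple of the periods; the first is the LCM.
70 = 2 × 5 × 7
84 = 2^2 × 3 × 7
LCM(70, 84) = 2^2 × 3 × 5 × 7 = 420.

420 seconds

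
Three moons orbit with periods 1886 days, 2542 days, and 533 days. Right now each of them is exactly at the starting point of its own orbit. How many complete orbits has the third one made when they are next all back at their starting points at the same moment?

The first common completion time is the LCM of the periods.
1886 = 2 × 23 × 41
2542 = 2 × 31 × 41
533 = 13 × 41
LCM(1886, 2542, 533) = 2 × 13 × 23 × 31 × 41 = 760058.
Orbits for period 533: 760058 / 533 = 1426.

1426 orbits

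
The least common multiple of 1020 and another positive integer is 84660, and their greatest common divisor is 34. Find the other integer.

2822

gcd × lcm = product of the two integers, so the other integer is (34 × 84660) / 1020 = 2822.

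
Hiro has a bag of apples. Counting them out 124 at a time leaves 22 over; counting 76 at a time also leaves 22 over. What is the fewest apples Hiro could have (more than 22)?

2378

N − 22 must be a common multiple of 124 and 76.
124 = 2^2 × 31
76 = 2^2 × 19
LCM(124, 76) = 2^2 × 19 × 31 = 2356.
Smallest N > 22 is LCM + 22 = 2356 + 22 = 2378.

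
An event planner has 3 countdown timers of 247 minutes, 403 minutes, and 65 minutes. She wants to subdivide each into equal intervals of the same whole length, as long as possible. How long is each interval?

13 minutes

The interval must divide each timer length; the longest such is the gcd.
247 = 13 × 19
403 = 13 × 31
65 = 5 × 13
gcd(247, 403, 65) = 13.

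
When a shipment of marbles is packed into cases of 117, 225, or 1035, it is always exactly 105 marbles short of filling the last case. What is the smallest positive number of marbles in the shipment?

67170

Being 105 short of a full case of size k means N ≡ −105 (mod k), i.e. N + 105 is a multiple of each size.
117 = 3^2 × 13
225 = 3^2 × 5^2
1035 = 3^2 × 5 × 23
LCM(117, 225, 1035) = 3^2 × 5^2 × 13 × 23 = 67275.
Smallest positive N is 67275 − 105 = 67170.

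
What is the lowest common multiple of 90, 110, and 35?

90 = 2 × 3^2 × 5
110 = 2 × 5 × 11
35 = 5 × 7
LCM(90, 110, 35) = 2 × 3^2 × 5 × 7 × 11 = 6930.

6930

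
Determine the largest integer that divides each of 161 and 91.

161 = 7 × 23
91 = 7 × 13
gcd(161, 91) = 7.

7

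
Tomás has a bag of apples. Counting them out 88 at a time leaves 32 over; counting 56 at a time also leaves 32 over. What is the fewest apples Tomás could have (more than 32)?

648

N − 32 must be a common multiple of 88 and 56.
88 = 2^3 × 11
56 = 2^3 × 7
LCM(88, 56) = 2^3 × 7 × 11 = 616.
Smallest N > 32 is LCM + 32 = 616 + 32 = 648.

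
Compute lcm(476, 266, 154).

476 = 2^2 × 7 × 17
266 = 2 × 7 × 19
154 = 2 × 7 × 11
LCM(476, 266, 154) = 2^2 × 7 × 11 × 17 × 19 = 99484.

99484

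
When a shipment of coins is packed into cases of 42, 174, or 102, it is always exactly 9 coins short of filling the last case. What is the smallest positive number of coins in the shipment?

20697

Being 9 short of a full case of size k means N ≡ −9 (mod k), i.e. N + 9 is a multiple of each size.
42 = 2 × 3 × 7
174 = 2 × 3 × 29
102 = 2 × 3 × 17
LCM(42, 174, 102) = 2 × 3 × 7 × 17 × 29 = 20706.
Smallest positive N is 20706 − 9 = 20697.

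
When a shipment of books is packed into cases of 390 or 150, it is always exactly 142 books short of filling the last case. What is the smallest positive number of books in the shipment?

Being 142 short of a full case of size k means N ≡ −142 (mod k), i.e. N + 142 is a multiple of each size.
390 = 2 × 3 × 5 × 13
150 = 2 × 3 × 5^2
LCM(390, 150) = 2 × 3 × 5^2 × 13 = 1950.
Smallest positive N is 1950 − 142 = 1808.

1808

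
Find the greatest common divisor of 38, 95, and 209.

19

38 = 2 × 19
95 = 5 × 19
209 = 11 × 19
gcd(38, 95, 209) = 19.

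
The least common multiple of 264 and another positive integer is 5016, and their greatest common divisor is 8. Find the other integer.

152

gcd × lcm = product of the two integers, so the other integer is (8 × 5016) / 264 = 152.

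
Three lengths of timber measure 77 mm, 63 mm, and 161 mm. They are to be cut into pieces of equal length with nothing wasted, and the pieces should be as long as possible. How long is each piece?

7 mm

Each piece length must divide every original length, so the longest possible is gcd(77, 63, 161).
77 = 7 × 11
63 = 3^2 × 7
161 = 7 × 23
gcd(77, 63, 161) = 7.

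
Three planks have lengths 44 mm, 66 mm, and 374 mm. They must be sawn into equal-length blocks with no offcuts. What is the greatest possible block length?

22 mm

The block length must divide every plank, so the greatest is gcd(44, 66, 374).
44 = 2^2 × 11
66 = 2 × 3 × 11
374 = 2 × 11 × 17
gcd(44, 66, 374) = 2 × 11 = 22.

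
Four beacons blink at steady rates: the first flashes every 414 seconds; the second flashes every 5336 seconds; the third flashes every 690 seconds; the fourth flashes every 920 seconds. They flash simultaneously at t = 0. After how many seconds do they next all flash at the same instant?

We need the least common multiple of the intervals.
414 = 2 × 3^2 × 23
5336 = 2^3 × 23 × 29
690 = 2 × 3 × 5 × 23
920 = 2^3 × 5 × 23
LCM(414, 5336, 690, 920) = 2^3 × 3^2 × 5 × 23 × 29 = 240120.

240120 seconds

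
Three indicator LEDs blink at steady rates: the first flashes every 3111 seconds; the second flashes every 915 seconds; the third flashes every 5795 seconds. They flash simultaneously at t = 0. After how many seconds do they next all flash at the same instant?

295545 seconds

They coincide at every common multiple of the periods; the first is the LCM.
3111 = 3 × 17 × 61
915 = 3 × 5 × 61
5795 = 5 × 19 × 61
LCM(3111, 915, 5795) = 3 × 5 × 17 × 19 × 61 = 295545.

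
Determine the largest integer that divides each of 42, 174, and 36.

6

42 = 2 × 3 × 7
174 = 2 × 3 × 29
36 = 2^2 × 3^2
gcd(42, 174, 36) = 2 × 3 = 6.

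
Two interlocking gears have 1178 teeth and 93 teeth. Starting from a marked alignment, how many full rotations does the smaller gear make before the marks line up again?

All finish a whole number of cycles simultaneously at t = LCM of the periods.
1178 = 2 × 19 × 31
93 = 3 × 31
LCM(1178, 93) = 2 × 3 × 19 × 31 = 3534.
Rotations for period 93: 3534 / 93 = 38.

38 rotations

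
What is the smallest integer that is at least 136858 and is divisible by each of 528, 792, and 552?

145728

The integer must be a common multiple of 528, 792, and 552, so a multiple of their LCM.
528 = 2^4 × 3 × 11
792 = 2^3 × 3^2 × 11
552 = 2^3 × 3 × 23
LCM(528, 792, 552) = 2^4 × 3^2 × 11 × 23 = 36432.
Smallest multiple of 36432 that is ≥ 136858: ⌈136858/36432⌉ × 36432 = 4 × 36432 = 145728.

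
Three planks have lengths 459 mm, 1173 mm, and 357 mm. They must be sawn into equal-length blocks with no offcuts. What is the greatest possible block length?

51 mm

The block length must divide every plank, so the greatest is gcd(459, 1173, 357).
459 = 3^3 × 17
1173 = 3 × 17 × 23
357 = 3 × 7 × 17
gcd(459, 1173, 357) = 3 × 17 = 51.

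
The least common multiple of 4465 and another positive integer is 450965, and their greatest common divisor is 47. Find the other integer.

gcd × lcm = product of the two integers, so the other integer is (47 × 450965) / 4465 = 4747.

4747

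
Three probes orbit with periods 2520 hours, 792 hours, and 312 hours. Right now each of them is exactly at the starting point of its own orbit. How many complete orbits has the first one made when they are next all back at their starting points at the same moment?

All finish a whole number of cycles simultaneously at t = LCM of the periods.
2520 = 2^3 × 3^2 × 5 × 7
792 = 2^3 × 3^2 × 11
312 = 2^3 × 3 × 13
LCM(2520, 792, 312) = 2^3 × 3^2 × 5 × 7 × 11 × 13 = 360360.
Orbits for period 2520: 360360 / 2520 = 143.

143 orbits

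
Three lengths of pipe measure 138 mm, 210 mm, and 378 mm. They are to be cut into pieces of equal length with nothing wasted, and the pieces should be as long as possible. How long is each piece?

6 mm

Each piece length must divide every original length, so the longest possible is gcd(138, 210, 378).
138 = 2 × 3 × 23
210 = 2 × 3 × 5 × 7
378 = 2 × 3^3 × 7
gcd(138, 210, 378) = 2 × 3 = 6.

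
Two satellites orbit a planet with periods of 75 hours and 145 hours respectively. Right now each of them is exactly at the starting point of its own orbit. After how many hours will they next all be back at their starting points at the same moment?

They coincide at every common multiple of the periods; the first is the LCM.
75 = 3 × 5^2
145 = 5 × 29
LCM(75, 145) = 3 × 5^2 × 29 = 2175.

2175 hours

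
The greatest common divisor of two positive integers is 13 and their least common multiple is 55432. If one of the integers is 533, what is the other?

1352

For two integers, gcd × lcm = product, so the other is (13 × 55432) / 533 = 720616 / 533 = 1352.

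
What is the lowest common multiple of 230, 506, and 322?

17710

230 = 2 × 5 × 23
506 = 2 × 11 × 23
322 = 2 × 7 × 23
LCM(230, 506, 322) = 2 × 5 × 7 × 11 × 23 = 17710.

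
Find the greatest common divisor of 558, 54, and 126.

18

558 = 2 × 3^2 × 31
54 = 2 × 3^3
126 = 2 × 3^2 × 7
gcd(558, 54, 126) = 2 × 3^2 = 18.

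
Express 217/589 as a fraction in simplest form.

217 = 7 × 31
589 = 19 × 31
gcd(217, 589) = 31.
Divide numerator and denominator by 31: 217/589 = 7/19.

7/19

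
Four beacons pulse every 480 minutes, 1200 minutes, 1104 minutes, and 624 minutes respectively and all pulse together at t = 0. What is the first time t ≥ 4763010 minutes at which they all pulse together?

5023200 minutes

Joint pulses occur at multiples of LCM(480, 1200, 1104, 624).
480 = 2^5 × 3 × 5
1200 = 2^4 × 3 × 5^2
1104 = 2^4 × 3 × 23
624 = 2^4 × 3 × 13
LCM(480, 1200, 1104, 624) = 2^5 × 3 × 5^2 × 13 × 23 = 717600.
Smallest multiple of 717600 that is ≥ 4763010: ⌈4763010/717600⌉ × 717600 = 7 × 717600 = 5023200.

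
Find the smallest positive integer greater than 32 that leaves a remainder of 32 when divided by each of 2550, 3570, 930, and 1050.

N − 32 must be a common multiple of 2550, 3570, 930, and 1050.
2550 = 2 × 3 × 5^2 × 17
3570 = 2 × 3 × 5 × 7 × 17
930 = 2 × 3 × 5 × 31
1050 = 2 × 3 × 5^2 × 7
LCM(2550, 3570, 930, 1050) = 2 × 3 × 5^2 × 7 × 17 × 31 = 553350.
Smallest N > 32 is LCM + 32 = 553350 + 32 = 553382.

553382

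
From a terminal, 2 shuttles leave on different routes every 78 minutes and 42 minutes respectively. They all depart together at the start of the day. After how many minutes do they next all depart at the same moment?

We need the least common multiple of the intervals.
78 = 2 × 3 × 13
42 = 2 × 3 × 7
LCM(78, 42) = 2 × 3 × 7 × 13 = 546.

546 minutes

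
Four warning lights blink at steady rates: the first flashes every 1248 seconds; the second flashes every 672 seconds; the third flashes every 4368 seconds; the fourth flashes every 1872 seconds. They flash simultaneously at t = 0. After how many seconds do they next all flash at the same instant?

26208 seconds

The first simultaneous occurrence is after LCM of the individual periods.
1248 = 2^5 × 3 × 13
672 = 2^5 × 3 × 7
4368 = 2^4 × 3 × 7 × 13
1872 = 2^4 × 3^2 × 13
LCM(1248, 672, 4368, 1872) = 2^5 × 3^2 × 7 × 13 = 26208.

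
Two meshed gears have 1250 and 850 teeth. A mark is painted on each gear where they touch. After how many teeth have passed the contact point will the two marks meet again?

21250 teeth

They coincide at every common multiple of the periods; the first is the LCM.
1250 = 2 × 5^4
850 = 2 × 5^2 × 17
LCM(1250, 850) = 2 × 5^4 × 17 = 21250.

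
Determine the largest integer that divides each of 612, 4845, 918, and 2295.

612 = 2^2 × 3^2 × 17
4845 = 3 × 5 × 17 × 19
918 = 2 × 3^3 × 17
2295 = 3^3 × 5 × 17
gcd(612, 4845, 918, 2295) = 3 × 17 = 51.

51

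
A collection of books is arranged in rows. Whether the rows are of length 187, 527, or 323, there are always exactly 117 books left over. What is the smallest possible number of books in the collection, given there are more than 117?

N − 117 must be a common multiple of 187, 527, and 323.
187 = 11 × 17
527 = 17 × 31
323 = 17 × 19
LCM(187, 527, 323) = 11 × 17 × 19 × 31 = 110143.
Smallest N > 117 is LCM + 117 = 110143 + 117 = 110260.

110260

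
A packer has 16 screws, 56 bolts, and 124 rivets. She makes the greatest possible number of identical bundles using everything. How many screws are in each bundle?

4

Number of bundles = gcd(16, 56, 124).
16 = 2^4
56 = 2^3 × 7
124 = 2^2 × 31
gcd(16, 56, 124) = 2^2 = 4.
screws per bundle = 16 / 4 = 4.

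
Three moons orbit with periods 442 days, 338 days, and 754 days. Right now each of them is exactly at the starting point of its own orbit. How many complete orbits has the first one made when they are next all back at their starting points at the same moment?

377 orbits

The first common completion time is the LCM of the periods.
442 = 2 × 13 × 17
338 = 2 × 13^2
754 = 2 × 13 × 29
LCM(442, 338, 754) = 2 × 13^2 × 17 × 29 = 166634.
Orbits for period 442: 166634 / 442 = 377.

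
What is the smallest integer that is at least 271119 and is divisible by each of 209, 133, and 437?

302841

The integer must be a common multiple of 209, 133, and 437, so a multiple of their LCM.
209 = 11 × 19
133 = 7 × 19
437 = 19 × 23
LCM(209, 133, 437) = 7 × 11 × 19 × 23 = 33649.
Smallest multiple of 33649 that is ≥ 271119: ⌈271119/33649⌉ × 33649 = 9 × 33649 = 302841.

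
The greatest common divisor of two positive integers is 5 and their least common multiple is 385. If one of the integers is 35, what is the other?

55

For two integers, gcd × lcm = product, so the other is (5 × 385) / 35 = 1925 / 35 = 55.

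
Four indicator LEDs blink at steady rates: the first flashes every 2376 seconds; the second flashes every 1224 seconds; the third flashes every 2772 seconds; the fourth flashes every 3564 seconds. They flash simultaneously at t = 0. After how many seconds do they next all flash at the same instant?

848232 seconds

The first simultaneous occurrence is after LCM of the individual periods.
2376 = 2^3 × 3^3 × 11
1224 = 2^3 × 3^2 × 17
2772 = 2^2 × 3^2 × 7 × 11
3564 = 2^2 × 3^4 × 11
LCM(2376, 1224, 2772, 3564) = 2^3 × 3^4 × 7 × 11 × 17 = 848232.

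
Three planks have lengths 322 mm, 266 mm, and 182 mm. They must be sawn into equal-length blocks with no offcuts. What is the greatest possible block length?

The block length must divide every plank, so the greatest is gcd(322, 266, 182).
322 = 2 × 7 × 23
266 = 2 × 7 × 19
182 = 2 × 7 × 13
gcd(322, 266, 182) = 2 × 7 = 14.

14 mm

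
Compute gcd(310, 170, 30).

310 = 2 × 5 × 31
170 = 2 × 5 × 17
30 = 2 × 3 × 5
gcd(310, 170, 30) = 2 × 5 = 10.

10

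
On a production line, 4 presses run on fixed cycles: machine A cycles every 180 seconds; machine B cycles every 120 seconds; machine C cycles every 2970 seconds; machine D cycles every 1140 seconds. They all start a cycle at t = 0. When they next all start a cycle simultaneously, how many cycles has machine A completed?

1254 cycles

They are all back at their starting positions together after one LCM of the periods.
180 = 2^2 × 3^2 × 5
120 = 2^3 × 3 × 5
2970 = 2 × 3^3 × 5 × 11
1140 = 2^2 × 3 × 5 × 19
LCM(180, 120, 2970, 1140) = 2^3 × 3^3 × 5 × 11 × 19 = 225720.
Cycles for period 180: 225720 / 180 = 1254.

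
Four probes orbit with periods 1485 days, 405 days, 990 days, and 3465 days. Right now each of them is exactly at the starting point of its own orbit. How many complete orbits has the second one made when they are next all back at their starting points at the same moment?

They are all back at their starting positions together after one LCM of the periods.
1485 = 3^3 × 5 × 11
405 = 3^4 × 5
990 = 2 × 3^2 × 5 × 11
3465 = 3^2 × 5 × 7 × 11
LCM(1485, 405, 990, 3465) = 2 × 3^4 × 5 × 7 × 11 = 62370.
Orbits for period 405: 62370 / 405 = 154.

154 orbits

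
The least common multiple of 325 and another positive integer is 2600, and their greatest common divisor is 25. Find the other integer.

gcd × lcm = product of the two integers, so the other integer is (25 × 2600) / 325 = 200.

200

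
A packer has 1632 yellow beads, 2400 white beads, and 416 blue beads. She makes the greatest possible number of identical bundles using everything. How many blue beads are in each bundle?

Number of bundles = gcd(1632, 2400, 416).
1632 = 2^5 × 3 × 17
2400 = 2^5 × 3 × 5^2
416 = 2^5 × 13
gcd(1632, 2400, 416) = 2^5 = 32.
blue beads per bundle = 416 / 32 = 13.

13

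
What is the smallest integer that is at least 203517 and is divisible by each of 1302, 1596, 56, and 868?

296856

The integer must be a common multiple of 1302, 1596, 56, and 868, so a multiple of their LCM.
1302 = 2 × 3 × 7 × 31
1596 = 2^2 × 3 × 7 × 19
56 = 2^3 × 7
868 = 2^2 × 7 × 31
LCM(1302, 1596, 56, 868) = 2^3 × 3 × 7 × 19 × 31 = 98952.
Smallest multiple of 98952 that is ≥ 203517: ⌈203517/98952⌉ × 98952 = 3 × 98952 = 296856.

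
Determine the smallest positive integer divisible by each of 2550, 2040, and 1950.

2550 = 2 × 3 × 5^2 × 17
2040 = 2^3 × 3 × 5 × 17
1950 = 2 × 3 × 5^2 × 13
LCM(2550, 2040, 1950) = 2^3 × 3 × 5^2 × 13 × 17 = 132600.

132600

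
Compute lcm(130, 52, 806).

8060

130 = 2 × 5 × 13
52 = 2^2 × 13
806 = 2 × 13 × 31
LCM(130, 52, 806) = 2^2 × 5 × 13 × 31 = 8060.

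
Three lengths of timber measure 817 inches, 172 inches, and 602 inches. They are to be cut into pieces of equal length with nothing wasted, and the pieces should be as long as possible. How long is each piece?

The greatest length dividing all of 817, 172, and 602 is their gcd.
817 = 19 × 43
172 = 2^2 × 43
602 = 2 × 7 × 43
gcd(817, 172, 602) = 43.

43 inches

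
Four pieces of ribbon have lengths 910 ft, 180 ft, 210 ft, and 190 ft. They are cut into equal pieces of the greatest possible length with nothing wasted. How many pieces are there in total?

149

Piece length = gcd(910, 180, 210, 190).
910 = 2 × 5 × 7 × 13
180 = 2^2 × 3^2 × 5
210 = 2 × 3 × 5 × 7
190 = 2 × 5 × 19
gcd(910, 180, 210, 190) = 2 × 5 = 10.
Total pieces = 910/10 + 180/10 + 210/10 + 190/10 = 91 + 18 + 21 + 19 = 149.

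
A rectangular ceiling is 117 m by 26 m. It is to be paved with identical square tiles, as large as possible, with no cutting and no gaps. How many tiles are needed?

Tile side = gcd(117, 26).
117 = 3^2 × 13
26 = 2 × 13
gcd(117, 26) = 13.
Tiles: (117/13) × (26/13) = 9 × 2 = 18.

18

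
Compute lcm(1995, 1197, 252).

23940

1995 = 3 × 5 × 7 × 19
1197 = 3^2 × 7 × 19
252 = 2^2 × 3^2 × 7
LCM(1995, 1197, 252) = 2^2 × 3^2 × 5 × 7 × 19 = 23940.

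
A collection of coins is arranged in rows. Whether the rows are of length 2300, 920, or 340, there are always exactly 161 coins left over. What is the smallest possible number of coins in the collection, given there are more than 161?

N − 161 must be a common multiple of 2300, 920, and 340.
2300 = 2^2 × 5^2 × 23
920 = 2^3 × 5 × 23
340 = 2^2 × 5 × 17
LCM(2300, 920, 340) = 2^3 × 5^2 × 17 × 23 = 78200.
Smallest N > 161 is LCM + 161 = 78200 + 161 = 78361.

78361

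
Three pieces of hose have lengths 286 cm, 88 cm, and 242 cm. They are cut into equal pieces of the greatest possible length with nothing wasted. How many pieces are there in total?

Piece length = gcd(286, 88, 242).
286 = 2 × 11 × 13
88 = 2^3 × 11
242 = 2 × 11^2
gcd(286, 88, 242) = 2 × 11 = 22.
Total pieces = 286/22 + 88/22 + 242/22 = 13 + 4 + 11 = 28.

28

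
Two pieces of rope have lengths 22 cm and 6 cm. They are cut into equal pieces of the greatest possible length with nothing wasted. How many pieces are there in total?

Piece length = gcd(22, 6).
22 = 2 × 11
6 = 2 × 3
gcd(22, 6) = 2.
Total pieces = 22/2 + 6/2 = 11 + 3 = 14.

14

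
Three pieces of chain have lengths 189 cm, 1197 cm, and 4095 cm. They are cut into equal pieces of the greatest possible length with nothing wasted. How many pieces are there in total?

Piece length = gcd(189, 1197, 4095).
189 = 3^3 × 7
1197 = 3^2 × 7 × 19
4095 = 3^2 × 5 × 7 × 13
gcd(189, 1197, 4095) = 3^2 × 7 = 63.
Total pieces = 189/63 + 1197/63 + 4095/63 = 3 + 19 + 65 = 87.

87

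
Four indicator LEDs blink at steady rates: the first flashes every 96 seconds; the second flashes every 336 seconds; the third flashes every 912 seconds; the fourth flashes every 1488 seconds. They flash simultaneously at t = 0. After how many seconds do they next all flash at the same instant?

The first simultaneous occurrence is after LCM of the individual periods.
96 = 2^5 × 3
336 = 2^4 × 3 × 7
912 = 2^4 × 3 × 19
1488 = 2^4 × 3 × 31
LCM(96, 336, 912, 1488) = 2^5 × 3 × 7 × 19 × 31 = 395808.

395808 seconds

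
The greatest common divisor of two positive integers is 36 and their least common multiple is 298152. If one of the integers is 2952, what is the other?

3636

For two integers, gcd × lcm = product, so the other is (36 × 298152) / 2952 = 10733472 / 2952 = 3636.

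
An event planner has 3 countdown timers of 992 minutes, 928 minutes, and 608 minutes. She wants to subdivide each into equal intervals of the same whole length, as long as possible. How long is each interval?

32 minutes

The interval must divide each timer length; the longest such is the gcd.
992 = 2^5 × 31
928 = 2^5 × 29
608 = 2^5 × 19
gcd(992, 928, 608) = 2^5 = 32.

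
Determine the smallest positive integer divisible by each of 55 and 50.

550

55 = 5 × 11
50 = 2 × 5^2
LCM(55, 50) = 2 × 5^2 × 11 = 550.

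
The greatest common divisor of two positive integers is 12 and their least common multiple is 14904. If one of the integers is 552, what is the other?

324

For two integers, gcd × lcm = product, so the other is (12 × 14904) / 552 = 178848 / 552 = 324.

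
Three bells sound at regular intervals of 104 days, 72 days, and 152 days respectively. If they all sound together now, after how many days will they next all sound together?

17784 days

The first simultaneous occurrence is after LCM of the individual periods.
104 = 2^3 × 13
72 = 2^3 × 3^2
152 = 2^3 × 19
LCM(104, 72, 152) = 2^3 × 3^2 × 13 × 19 = 17784.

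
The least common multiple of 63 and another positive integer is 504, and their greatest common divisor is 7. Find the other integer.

56

gcd × lcm = product of the two integers, so the other integer is (7 × 504) / 63 = 56.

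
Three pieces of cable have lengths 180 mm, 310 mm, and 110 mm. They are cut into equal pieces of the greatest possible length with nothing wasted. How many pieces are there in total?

Piece length = gcd(180, 310, 110).
180 = 2^2 × 3^2 × 5
310 = 2 × 5 × 31
110 = 2 × 5 × 11
gcd(180, 310, 110) = 2 × 5 = 10.
Total pieces = 180/10 + 310/10 + 110/10 = 18 + 31 + 11 = 60.

60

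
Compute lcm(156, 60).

156 = 2^2 × 3 × 13
60 = 2^2 × 3 × 5
LCM(156, 60) = 2^2 × 3 × 5 × 13 = 780.

780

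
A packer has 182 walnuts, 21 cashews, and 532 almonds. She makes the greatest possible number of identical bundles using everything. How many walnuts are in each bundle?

Number of bundles = gcd(182, 21, 532).
182 = 2 × 7 × 13
21 = 3 × 7
532 = 2^2 × 7 × 19
gcd(182, 21, 532) = 7.
walnuts per bundle = 182 / 7 = 26.

26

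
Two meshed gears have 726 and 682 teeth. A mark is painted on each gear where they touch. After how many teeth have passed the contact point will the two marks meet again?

22506 teeth

We need the least common multiple of the intervals.
726 = 2 × 3 × 11^2
682 = 2 × 11 × 31
LCM(726, 682) = 2 × 3 × 11^2 × 31 = 22506.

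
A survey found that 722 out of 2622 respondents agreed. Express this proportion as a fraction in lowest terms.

722 = 2 × 19^2
2622 = 2 × 3 × 19 × 23
gcd(722, 2622) = 2 × 19 = 38.
Divide numerator and denominator by 38: 722/2622 = 19/69.

19/69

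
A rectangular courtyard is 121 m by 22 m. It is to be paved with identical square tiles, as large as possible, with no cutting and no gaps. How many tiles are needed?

22

Tile side = gcd(121, 22).
121 = 11^2
22 = 2 × 11
gcd(121, 22) = 11.
Tiles: (121/11) × (22/11) = 11 × 2 = 22.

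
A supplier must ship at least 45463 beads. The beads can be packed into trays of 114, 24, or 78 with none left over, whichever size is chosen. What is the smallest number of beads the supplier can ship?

The number of beads must be a common multiple of 114, 24, and 78, so a multiple of their LCM.
114 = 2 × 3 × 19
24 = 2^3 × 3
78 = 2 × 3 × 13
LCM(114, 24, 78) = 2^3 × 3 × 13 × 19 = 5928.
Smallest multiple of 5928 that is ≥ 45463: ⌈45463/5928⌉ × 5928 = 8 × 5928 = 47424.

47424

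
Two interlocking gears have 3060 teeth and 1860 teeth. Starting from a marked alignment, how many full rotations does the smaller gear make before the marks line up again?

51 rotations

All finish a whole number of cycles simultaneously at t = LCM of the periods.
3060 = 2^2 × 3^2 × 5 × 17
1860 = 2^2 × 3 × 5 × 31
LCM(3060, 1860) = 2^2 × 3^2 × 5 × 17 × 31 = 94860.
Rotations for period 1860: 94860 / 1860 = 51.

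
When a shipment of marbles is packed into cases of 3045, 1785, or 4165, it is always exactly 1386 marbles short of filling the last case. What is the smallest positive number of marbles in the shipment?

Being 1386 short of a full case of size k means N ≡ −1386 (mod k), i.e. N + 1386 is a multiple of each size.
3045 = 3 × 5 × 7 × 29
1785 = 3 × 5 × 7 × 17
4165 = 5 × 7^2 × 17
LCM(3045, 1785, 4165) = 3 × 5 × 7^2 × 17 × 29 = 362355.
Smallest positive N is 362355 − 1386 = 360969.

360969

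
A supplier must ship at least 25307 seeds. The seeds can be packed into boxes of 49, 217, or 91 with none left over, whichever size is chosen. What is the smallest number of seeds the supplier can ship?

The number of seeds must be a common multiple of 49, 217, and 91, so a multiple of their LCM.
49 = 7^2
217 = 7 × 31
91 = 7 × 13
LCM(49, 217, 91) = 7^2 × 13 × 31 = 19747.
Smallest multiple of 19747 that is ≥ 25307: ⌈25307/19747⌉ × 19747 = 2 × 19747 = 39494.

39494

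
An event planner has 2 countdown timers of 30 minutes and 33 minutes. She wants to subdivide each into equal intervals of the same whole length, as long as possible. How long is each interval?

The interval must divide each timer length; the longest such is the gcd.
30 = 2 × 3 × 5
33 = 3 × 11
gcd(30, 33) = 3.

3 minutes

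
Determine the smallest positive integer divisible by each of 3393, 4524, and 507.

3393 = 3^2 × 13 × 29
4524 = 2^2 × 3 × 13 × 29
507 = 3 × 13^2
LCM(3393, 4524, 507) = 2^2 × 3^2 × 13^2 × 29 = 176436.

176436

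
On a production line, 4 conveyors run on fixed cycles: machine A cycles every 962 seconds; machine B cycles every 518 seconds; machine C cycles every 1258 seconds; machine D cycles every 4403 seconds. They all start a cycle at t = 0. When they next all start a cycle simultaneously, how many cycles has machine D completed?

26 cycles

The first common completion time is the LCM of the periods.
962 = 2 × 13 × 37
518 = 2 × 7 × 37
1258 = 2 × 17 × 37
4403 = 7 × 17 × 37
LCM(962, 518, 1258, 4403) = 2 × 7 × 13 × 17 × 37 = 114478.
Cycles for period 4403: 114478 / 4403 = 26.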